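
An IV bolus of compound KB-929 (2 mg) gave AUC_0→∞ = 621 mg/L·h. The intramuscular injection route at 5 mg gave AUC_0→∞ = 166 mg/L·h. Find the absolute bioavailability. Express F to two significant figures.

F = 0.11

F = (AUC_ev / D_ev) / (AUC_iv / D_iv)
  = (166/5) / (621/2)
  = 33.2 / 310.5 = 0.1069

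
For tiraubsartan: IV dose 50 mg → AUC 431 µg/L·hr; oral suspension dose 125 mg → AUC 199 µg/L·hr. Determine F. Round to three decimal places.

F = 0.185

F = (AUC_ev / D_ev) / (AUC_iv / D_iv)
  = (199/125) / (431/50)
  = 1.592 / 8.62 = 0.1847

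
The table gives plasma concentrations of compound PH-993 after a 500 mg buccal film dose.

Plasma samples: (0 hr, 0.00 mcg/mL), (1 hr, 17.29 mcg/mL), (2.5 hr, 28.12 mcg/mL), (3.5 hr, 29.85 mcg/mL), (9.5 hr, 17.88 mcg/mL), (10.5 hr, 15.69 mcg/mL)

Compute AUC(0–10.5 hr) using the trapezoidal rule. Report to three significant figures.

Trapezoidal AUC_0→10.5:
  [0→1]: (0.00+17.29)/2 × 1 = 8.645
  [1→2.5]: (17.29+28.12)/2 × 1.5 = 34.0575
  [2.5→3.5]: (28.12+29.85)/2 × 1 = 28.985
  [3.5→9.5]: (29.85+17.88)/2 × 6 = 143.19
  [9.5→10.5]: (17.88+15.69)/2 × 1 = 16.785
  Sum = 231.6625 mcg/mL·hr

AUC = 232 mcg/mL·hr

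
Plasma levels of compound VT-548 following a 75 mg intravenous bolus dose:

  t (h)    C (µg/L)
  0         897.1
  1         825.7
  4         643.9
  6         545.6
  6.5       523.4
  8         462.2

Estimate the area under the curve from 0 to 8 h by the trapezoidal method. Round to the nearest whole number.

Trapezoidal AUC_0→8:
  [0→1]: (897.1+825.7)/2 × 1 = 861.4
  [1→4]: (825.7+643.9)/2 × 3 = 2204.4
  [4→6]: (643.9+545.6)/2 × 2 = 1189.5
  [6→6.5]: (545.6+523.4)/2 × 0.5 = 267.25
  [6.5→8]: (523.4+462.2)/2 × 1.5 = 739.2
  Sum = 5261.75 µg/L·h

AUC = 5262 µg/L·h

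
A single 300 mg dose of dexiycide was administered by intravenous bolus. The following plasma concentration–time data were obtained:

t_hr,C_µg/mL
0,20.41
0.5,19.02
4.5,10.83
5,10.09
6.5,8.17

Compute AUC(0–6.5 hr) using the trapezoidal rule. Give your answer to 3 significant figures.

AUC = 88.5 µg/mL·hr

Trapezoidal AUC_0→6.5:
  [0→0.5]: (20.41+19.02)/2 × 0.5 = 9.8575
  [0.5→4.5]: (19.02+10.83)/2 × 4 = 59.7
  [4.5→5]: (10.83+10.09)/2 × 0.5 = 5.23
  [5→6.5]: (10.09+8.17)/2 × 1.5 = 13.695
  Sum = 88.4825 µg/mL·hr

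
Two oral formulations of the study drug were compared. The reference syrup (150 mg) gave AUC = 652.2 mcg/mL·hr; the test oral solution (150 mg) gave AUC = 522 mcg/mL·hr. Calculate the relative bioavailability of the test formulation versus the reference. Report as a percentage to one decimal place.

F_rel = (AUC_test/D_test) / (AUC_ref/D_ref)
      = (522/150) / (652.2/150)
      = 3.48 / 4.348 = 0.8004 = 80.04%

F_rel = 80.0%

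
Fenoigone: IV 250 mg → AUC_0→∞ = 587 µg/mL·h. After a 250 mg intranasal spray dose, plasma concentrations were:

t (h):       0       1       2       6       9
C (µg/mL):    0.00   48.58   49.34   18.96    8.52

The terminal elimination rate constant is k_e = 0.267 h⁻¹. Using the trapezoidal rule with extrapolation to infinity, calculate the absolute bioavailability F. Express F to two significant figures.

F = 0.48

Trapezoidal AUC_0→9 (intranasal spray):
  [0→1]: (0.00+48.58)/2 × 1 = 24.29
  [1→2]: (48.58+49.34)/2 × 1 = 48.96
  [2→6]: (49.34+18.96)/2 × 4 = 136.6
  [6→9]: (18.96+8.52)/2 × 3 = 41.22
  Sum = 251.07 µg/mL·h
Tail: C_last/k_e = 8.52/0.267 = 31.910
AUC_0→∞ (intranasal spray) = 251.07 + 31.910 = 282.98 µg/mL·h
F = (AUC_ev/D_ev)/(AUC_iv/D_iv) = (282.98/250)/(587/250) = 1.13192/2.348 = 0.4821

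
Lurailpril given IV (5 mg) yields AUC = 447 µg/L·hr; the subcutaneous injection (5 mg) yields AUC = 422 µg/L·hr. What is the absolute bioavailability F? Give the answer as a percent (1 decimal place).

F = 94.4%

F = (AUC_ev / D_ev) / (AUC_iv / D_iv)
  = (422/5) / (447/5)
  = 84.4 / 89.4 = 0.9441
  = 94.41%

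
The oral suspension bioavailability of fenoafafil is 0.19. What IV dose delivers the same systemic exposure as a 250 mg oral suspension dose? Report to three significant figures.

Systemic exposure from an extravascular dose = F × D_ev, so the equivalent IV dose is F × D_ev.
D_iv = F × D_ev = 0.19 × 250 = 47.5 mg

D_iv = 47.5 mg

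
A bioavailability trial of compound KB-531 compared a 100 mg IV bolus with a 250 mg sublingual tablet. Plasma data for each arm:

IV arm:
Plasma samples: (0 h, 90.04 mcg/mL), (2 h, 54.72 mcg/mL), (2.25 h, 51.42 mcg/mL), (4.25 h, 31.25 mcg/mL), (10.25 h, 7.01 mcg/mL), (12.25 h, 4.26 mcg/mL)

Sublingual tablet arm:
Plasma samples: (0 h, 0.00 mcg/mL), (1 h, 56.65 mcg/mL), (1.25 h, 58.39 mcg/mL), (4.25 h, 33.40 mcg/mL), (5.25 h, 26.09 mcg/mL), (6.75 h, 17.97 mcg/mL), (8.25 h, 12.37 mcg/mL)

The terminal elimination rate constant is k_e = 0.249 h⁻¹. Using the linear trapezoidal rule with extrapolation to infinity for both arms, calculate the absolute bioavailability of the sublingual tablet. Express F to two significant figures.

Trapezoidal AUC_0→12.25 (IV):
  [0→2]: (90.04+54.72)/2 × 2 = 144.76
  [2→2.25]: (54.72+51.42)/2 × 0.25 = 13.2675
  [2.25→4.25]: (51.42+31.25)/2 × 2 = 82.67
  [4.25→10.25]: (31.25+7.01)/2 × 6 = 114.78
  [10.25→12.25]: (7.01+4.26)/2 × 2 = 11.27
  Sum = 366.7475 mcg/mL·h
IV tail: 4.26/0.249 = 17.108; AUC_iv,0→∞ = 366.7475 + 17.108 = 383.8555 mcg/mL·h
Trapezoidal AUC_0→8.25 (sublingual tablet):
  [0→1]: (0.00+56.65)/2 × 1 = 28.325
  [1→1.25]: (56.65+58.39)/2 × 0.25 = 14.38
  [1.25→4.25]: (58.39+33.40)/2 × 3 = 137.685
  [4.25→5.25]: (33.40+26.09)/2 × 1 = 29.745
  [5.25→6.75]: (26.09+17.97)/2 × 1.5 = 33.045
  [6.75→8.25]: (17.97+12.37)/2 × 1.5 = 22.755
  Sum = 265.935 mcg/mL·h
sublingual tablet tail: 12.37/0.249 = 49.679; AUC_ev,0→∞ = 265.935 + 49.679 = 315.614 mcg/mL·h
F = (AUC_ev/D_ev)/(AUC_iv/D_iv) = (315.614/250)/(383.8555/100) = 1.262456/3.838555 = 0.3289

F = 0.33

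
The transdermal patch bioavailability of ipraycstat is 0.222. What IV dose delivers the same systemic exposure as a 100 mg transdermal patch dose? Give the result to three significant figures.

D_iv = 22.2 mg

Systemic exposure from an extravascular dose = F × D_ev, so the equivalent IV dose is F × D_ev.
D_iv = F × D_ev = 0.222 × 100 = 22.2 mg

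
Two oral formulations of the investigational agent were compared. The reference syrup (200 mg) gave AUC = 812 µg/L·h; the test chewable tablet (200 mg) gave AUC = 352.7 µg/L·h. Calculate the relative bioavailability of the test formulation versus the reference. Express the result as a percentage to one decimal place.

F_rel = (AUC_test/D_test) / (AUC_ref/D_ref)
      = (352.7/200) / (812/200)
      = 1.7635 / 4.06 = 0.4344 = 43.44%

F_rel = 43.4%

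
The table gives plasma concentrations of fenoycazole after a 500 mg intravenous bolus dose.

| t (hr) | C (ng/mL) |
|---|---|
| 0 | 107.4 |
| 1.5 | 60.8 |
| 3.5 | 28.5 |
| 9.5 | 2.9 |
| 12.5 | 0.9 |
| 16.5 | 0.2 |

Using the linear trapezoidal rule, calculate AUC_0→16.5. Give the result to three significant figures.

AUC = 318 ng/mL·hr

Trapezoidal AUC_0→16.5:
  [0→1.5]: (107.4+60.8)/2 × 1.5 = 126.15
  [1.5→3.5]: (60.8+28.5)/2 × 2 = 89.3
  [3.5→9.5]: (28.5+2.9)/2 × 6 = 94.2
  [9.5→12.5]: (2.9+0.9)/2 × 3 = 5.7
  [12.5→16.5]: (0.9+0.2)/2 × 4 = 2.2
  Sum = 317.55 ng/mL·hr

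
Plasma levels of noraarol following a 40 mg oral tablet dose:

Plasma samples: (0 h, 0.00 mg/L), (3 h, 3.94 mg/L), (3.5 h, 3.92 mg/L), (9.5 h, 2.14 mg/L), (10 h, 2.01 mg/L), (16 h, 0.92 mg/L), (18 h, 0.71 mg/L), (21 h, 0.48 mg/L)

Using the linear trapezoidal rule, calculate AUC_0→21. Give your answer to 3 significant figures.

Trapezoidal AUC_0→21:
  [0→3]: (0.00+3.94)/2 × 3 = 5.91
  [3→3.5]: (3.94+3.92)/2 × 0.5 = 1.965
  [3.5→9.5]: (3.92+2.14)/2 × 6 = 18.18
  [9.5→10]: (2.14+2.01)/2 × 0.5 = 1.0375
  [10→16]: (2.01+0.92)/2 × 6 = 8.79
  [16→18]: (0.92+0.71)/2 × 2 = 1.63
  [18→21]: (0.71+0.48)/2 × 3 = 1.785
  Sum = 39.2975 mg/L·h

AUC = 39.3 mg/L·h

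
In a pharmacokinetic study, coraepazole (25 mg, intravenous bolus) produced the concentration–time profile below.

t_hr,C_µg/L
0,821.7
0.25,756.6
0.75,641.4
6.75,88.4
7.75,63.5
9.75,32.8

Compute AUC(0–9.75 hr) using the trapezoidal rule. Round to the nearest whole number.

Trapezoidal AUC_0→9.75:
  [0→0.25]: (821.7+756.6)/2 × 0.25 = 197.2875
  [0.25→0.75]: (756.6+641.4)/2 × 0.5 = 349.5
  [0.75→6.75]: (641.4+88.4)/2 × 6 = 2189.4
  [6.75→7.75]: (88.4+63.5)/2 × 1 = 75.95
  [7.75→9.75]: (63.5+32.8)/2 × 2 = 96.3
  Sum = 2908.4375 µg/L·hr

AUC = 2908 µg/L·hr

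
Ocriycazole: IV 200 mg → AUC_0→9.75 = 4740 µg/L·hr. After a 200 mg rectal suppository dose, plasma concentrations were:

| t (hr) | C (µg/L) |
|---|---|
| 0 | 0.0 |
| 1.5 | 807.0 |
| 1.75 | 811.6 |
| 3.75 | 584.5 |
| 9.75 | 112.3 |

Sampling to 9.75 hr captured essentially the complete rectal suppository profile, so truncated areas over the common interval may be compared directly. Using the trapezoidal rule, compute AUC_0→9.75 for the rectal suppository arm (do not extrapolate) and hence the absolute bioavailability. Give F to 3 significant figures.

F = 0.906

Trapezoidal AUC_0→9.75 (rectal suppository):
  [0→1.5]: (0.0+807.0)/2 × 1.5 = 605.25
  [1.5→1.75]: (807.0+811.6)/2 × 0.25 = 202.325
  [1.75→3.75]: (811.6+584.5)/2 × 2 = 1396.1
  [3.75→9.75]: (584.5+112.3)/2 × 6 = 2090.4
  Sum = 4294.075 µg/L·hr
F = (AUC_ev/D_ev)/(AUC_iv/D_iv) = (4294.075/200)/(4740/200) = 21.470375/23.7 = 0.9059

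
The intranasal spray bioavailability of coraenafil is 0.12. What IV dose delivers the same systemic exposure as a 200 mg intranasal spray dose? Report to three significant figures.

Systemic exposure from an extravascular dose = F × D_ev, so the equivalent IV dose is F × D_ev.
D_iv = F × D_ev = 0.12 × 200 = 24 mg

D_iv = 24.0 mg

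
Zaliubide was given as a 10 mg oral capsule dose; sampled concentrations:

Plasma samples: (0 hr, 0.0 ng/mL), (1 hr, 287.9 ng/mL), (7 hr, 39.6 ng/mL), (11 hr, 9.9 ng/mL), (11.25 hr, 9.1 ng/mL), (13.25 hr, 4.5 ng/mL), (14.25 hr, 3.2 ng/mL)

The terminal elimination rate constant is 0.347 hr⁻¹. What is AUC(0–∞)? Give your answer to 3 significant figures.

Trapezoidal AUC_0→14.25:
  [0→1]: (0.0+287.9)/2 × 1 = 143.95
  [1→7]: (287.9+39.6)/2 × 6 = 982.5
  [7→11]: (39.6+9.9)/2 × 4 = 99.0
  [11→11.25]: (9.9+9.1)/2 × 0.25 = 2.375
  [11.25→13.25]: (9.1+4.5)/2 × 2 = 13.6
  [13.25→14.25]: (4.5+3.2)/2 × 1 = 3.85
  Sum = 1245.275 ng/mL·hr
Extrapolated tail: C_last / k_e = 3.2 / 0.347 = 9.222
AUC_0→∞ = 1245.275 + 9.222 = 1254.497 ng/mL·hr

AUC = 1250 ng/mL·hr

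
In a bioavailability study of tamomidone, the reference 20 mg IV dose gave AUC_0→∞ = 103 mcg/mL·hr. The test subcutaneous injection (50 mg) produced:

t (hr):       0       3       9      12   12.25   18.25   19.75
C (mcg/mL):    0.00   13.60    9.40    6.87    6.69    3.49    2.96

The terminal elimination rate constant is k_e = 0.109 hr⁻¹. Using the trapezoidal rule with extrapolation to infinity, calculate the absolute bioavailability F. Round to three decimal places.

F = 0.691

Trapezoidal AUC_0→19.75 (subcutaneous injection):
  [0→3]: (0.00+13.60)/2 × 3 = 20.4
  [3→9]: (13.60+9.40)/2 × 6 = 69.0
  [9→12]: (9.40+6.87)/2 × 3 = 24.405
  [12→12.25]: (6.87+6.69)/2 × 0.25 = 1.695
  [12.25→18.25]: (6.69+3.49)/2 × 6 = 30.54
  [18.25→19.75]: (3.49+2.96)/2 × 1.5 = 4.8375
  Sum = 150.8775 mcg/mL·hr
Tail: C_last/k_e = 2.96/0.109 = 27.156
AUC_0→∞ (subcutaneous injection) = 150.8775 + 27.156 = 178.0335 mcg/mL·hr
F = (AUC_ev/D_ev)/(AUC_iv/D_iv) = (178.0335/50)/(103/20) = 3.56067/5.15 = 0.6914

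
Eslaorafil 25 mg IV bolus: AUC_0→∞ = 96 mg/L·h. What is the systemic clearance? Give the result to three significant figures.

CL = 0.260 L/h

CL = Dose_iv / AUC_0→∞
   = 25 / 96 = 0.260417 L/h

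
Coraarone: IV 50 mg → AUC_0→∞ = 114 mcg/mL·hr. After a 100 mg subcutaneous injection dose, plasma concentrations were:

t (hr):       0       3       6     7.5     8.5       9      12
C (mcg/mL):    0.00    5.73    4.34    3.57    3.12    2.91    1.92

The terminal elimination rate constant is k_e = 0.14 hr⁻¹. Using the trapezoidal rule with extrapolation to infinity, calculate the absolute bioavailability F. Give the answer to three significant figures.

F = 0.243

Trapezoidal AUC_0→12 (subcutaneous injection):
  [0→3]: (0.00+5.73)/2 × 3 = 8.595
  [3→6]: (5.73+4.34)/2 × 3 = 15.105
  [6→7.5]: (4.34+3.57)/2 × 1.5 = 5.9325
  [7.5→8.5]: (3.57+3.12)/2 × 1 = 3.345
  [8.5→9]: (3.12+2.91)/2 × 0.5 = 1.5075
  [9→12]: (2.91+1.92)/2 × 3 = 7.245
  Sum = 41.73 mcg/mL·hr
Tail: C_last/k_e = 1.92/0.14 = 13.714
AUC_0→∞ (subcutaneous injection) = 41.73 + 13.714 = 55.444 mcg/mL·hr
F = (AUC_ev/D_ev)/(AUC_iv/D_iv) = (55.444/100)/(114/50) = 0.55444/2.28 = 0.2432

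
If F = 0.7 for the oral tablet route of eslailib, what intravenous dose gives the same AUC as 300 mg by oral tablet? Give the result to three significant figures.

Systemic exposure from an extravascular dose = F × D_ev, so the equivalent IV dose is F × D_ev.
D_iv = F × D_ev = 0.7 × 300 = 210 mg

D_iv = 210 mg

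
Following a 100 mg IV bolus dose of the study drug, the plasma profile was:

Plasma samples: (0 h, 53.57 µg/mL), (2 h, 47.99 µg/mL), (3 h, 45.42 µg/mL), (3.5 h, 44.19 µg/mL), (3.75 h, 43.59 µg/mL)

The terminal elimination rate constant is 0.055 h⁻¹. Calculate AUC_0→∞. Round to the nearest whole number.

Trapezoidal AUC_0→3.75:
  [0→2]: (53.57+47.99)/2 × 2 = 101.56
  [2→3]: (47.99+45.42)/2 × 1 = 46.705
  [3→3.5]: (45.42+44.19)/2 × 0.5 = 22.4025
  [3.5→3.75]: (44.19+43.59)/2 × 0.25 = 10.9725
  Sum = 181.64 µg/mL·h
Extrapolated tail: C_last / k_e = 43.59 / 0.055 = 792.545
AUC_0→∞ = 181.64 + 792.545 = 974.185 µg/mL·h

AUC = 974 µg/mL·h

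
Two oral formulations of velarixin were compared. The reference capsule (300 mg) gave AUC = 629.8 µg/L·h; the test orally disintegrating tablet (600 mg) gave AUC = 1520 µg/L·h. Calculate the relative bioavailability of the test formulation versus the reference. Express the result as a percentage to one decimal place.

F_rel = 120.7%

F_rel = (AUC_test/D_test) / (AUC_ref/D_ref)
      = (1520/600) / (629.8/300)
      = 2.53333 / 2.09933 = 1.2067 = 120.67%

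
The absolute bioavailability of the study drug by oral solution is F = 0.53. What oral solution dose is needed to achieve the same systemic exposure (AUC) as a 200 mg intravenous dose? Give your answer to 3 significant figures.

For equal systemic exposure: F × D_ev = D_iv
D_ev = D_iv / F = 200 / 0.53 = 377.358 mg

D_oral = 377 mg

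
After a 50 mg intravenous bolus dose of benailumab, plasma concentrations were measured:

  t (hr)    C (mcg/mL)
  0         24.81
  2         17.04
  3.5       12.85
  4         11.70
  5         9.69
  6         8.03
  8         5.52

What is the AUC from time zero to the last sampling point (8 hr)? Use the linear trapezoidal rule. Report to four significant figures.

Trapezoidal AUC_0→8:
  [0→2]: (24.81+17.04)/2 × 2 = 41.85
  [2→3.5]: (17.04+12.85)/2 × 1.5 = 22.4175
  [3.5→4]: (12.85+11.70)/2 × 0.5 = 6.1375
  [4→5]: (11.70+9.69)/2 × 1 = 10.695
  [5→6]: (9.69+8.03)/2 × 1 = 8.86
  [6→8]: (8.03+5.52)/2 × 2 = 13.55
  Sum = 103.51 mcg/mL·hr

AUC = 103.5 mcg/mL·hr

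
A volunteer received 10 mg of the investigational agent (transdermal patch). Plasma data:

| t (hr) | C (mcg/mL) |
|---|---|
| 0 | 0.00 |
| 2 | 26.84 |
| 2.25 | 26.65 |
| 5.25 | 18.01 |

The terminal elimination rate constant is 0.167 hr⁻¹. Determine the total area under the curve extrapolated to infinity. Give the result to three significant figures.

Trapezoidal AUC_0→5.25:
  [0→2]: (0.00+26.84)/2 × 2 = 26.84
  [2→2.25]: (26.84+26.65)/2 × 0.25 = 6.68625
  [2.25→5.25]: (26.65+18.01)/2 × 3 = 66.99
  Sum = 100.51625 mcg/mL·hr
Extrapolated tail: C_last / k_e = 18.01 / 0.167 = 107.844
AUC_0→∞ = 100.51625 + 107.844 = 208.36025 mcg/mL·hr

AUC = 208 mcg/mL·hr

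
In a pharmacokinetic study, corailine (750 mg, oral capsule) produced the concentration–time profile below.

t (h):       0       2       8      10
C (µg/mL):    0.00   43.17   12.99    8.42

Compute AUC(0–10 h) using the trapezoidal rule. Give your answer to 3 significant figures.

Trapezoidal AUC_0→10:
  [0→2]: (0.00+43.17)/2 × 2 = 43.17
  [2→8]: (43.17+12.99)/2 × 6 = 168.48
  [8→10]: (12.99+8.42)/2 × 2 = 21.41
  Sum = 233.06 µg/mL·h

AUC = 233 µg/mL·h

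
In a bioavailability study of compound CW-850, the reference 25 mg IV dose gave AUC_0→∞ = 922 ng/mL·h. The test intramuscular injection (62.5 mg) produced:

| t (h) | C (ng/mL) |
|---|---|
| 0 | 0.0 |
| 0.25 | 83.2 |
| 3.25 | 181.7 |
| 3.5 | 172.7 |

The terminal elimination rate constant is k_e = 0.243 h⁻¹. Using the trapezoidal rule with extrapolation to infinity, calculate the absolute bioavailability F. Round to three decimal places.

F = 0.504

Trapezoidal AUC_0→3.5 (intramuscular injection):
  [0→0.25]: (0.0+83.2)/2 × 0.25 = 10.4
  [0.25→3.25]: (83.2+181.7)/2 × 3 = 397.35
  [3.25→3.5]: (181.7+172.7)/2 × 0.25 = 44.3
  Sum = 452.05 ng/mL·h
Tail: C_last/k_e = 172.7/0.243 = 710.700
AUC_0→∞ (intramuscular injection) = 452.05 + 710.700 = 1162.75 ng/mL·h
F = (AUC_ev/D_ev)/(AUC_iv/D_iv) = (1162.75/62.5)/(922/25) = 18.604/36.88 = 0.5044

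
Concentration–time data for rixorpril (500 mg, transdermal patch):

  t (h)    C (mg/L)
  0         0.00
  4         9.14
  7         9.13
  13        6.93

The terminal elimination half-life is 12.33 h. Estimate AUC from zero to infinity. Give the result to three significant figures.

AUC = 217 mg/L·h

Trapezoidal AUC_0→13:
  [0→4]: (0.00+9.14)/2 × 4 = 18.28
  [4→7]: (9.14+9.13)/2 × 3 = 27.405
  [7→13]: (9.13+6.93)/2 × 6 = 48.18
  Sum = 93.865 mg/L·h
k_e = ln2 / t½ = 0.693147 / 12.33 = 0.0562 h^-1
Extrapolated tail: C_last / k_e = 6.93 / 0.0562 = 123.310
AUC_0→∞ = 93.865 + 123.310 = 217.175 mg/L·h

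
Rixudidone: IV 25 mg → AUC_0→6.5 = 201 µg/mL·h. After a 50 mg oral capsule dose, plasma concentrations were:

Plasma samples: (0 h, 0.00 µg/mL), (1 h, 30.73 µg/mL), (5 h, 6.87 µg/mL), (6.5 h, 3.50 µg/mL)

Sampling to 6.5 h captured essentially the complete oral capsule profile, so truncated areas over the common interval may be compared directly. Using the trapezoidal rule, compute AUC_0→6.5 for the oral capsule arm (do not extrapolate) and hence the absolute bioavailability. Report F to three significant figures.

F = 0.245

Trapezoidal AUC_0→6.5 (oral capsule):
  [0→1]: (0.00+30.73)/2 × 1 = 15.365
  [1→5]: (30.73+6.87)/2 × 4 = 75.2
  [5→6.5]: (6.87+3.50)/2 × 1.5 = 7.7775
  Sum = 98.3425 µg/mL·h
F = (AUC_ev/D_ev)/(AUC_iv/D_iv) = (98.3425/50)/(201/25) = 1.96685/8.04 = 0.2446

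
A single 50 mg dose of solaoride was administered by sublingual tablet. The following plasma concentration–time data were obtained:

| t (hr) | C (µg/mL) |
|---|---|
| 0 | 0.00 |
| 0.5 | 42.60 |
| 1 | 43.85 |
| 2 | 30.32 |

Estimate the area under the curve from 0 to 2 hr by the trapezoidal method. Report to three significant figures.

Trapezoidal AUC_0→2:
  [0→0.5]: (0.00+42.60)/2 × 0.5 = 10.65
  [0.5→1]: (42.60+43.85)/2 × 0.5 = 21.6125
  [1→2]: (43.85+30.32)/2 × 1 = 37.085
  Sum = 69.3475 µg/mL·hr

AUC = 69.3 µg/mL·hr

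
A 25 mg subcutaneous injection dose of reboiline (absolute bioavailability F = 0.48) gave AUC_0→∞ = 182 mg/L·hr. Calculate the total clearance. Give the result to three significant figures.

CL = 0.0659 L/hr

CL = F × Dose / AUC_0→∞
   = 0.48 × 25 / 182 = 0.0659341 L/hr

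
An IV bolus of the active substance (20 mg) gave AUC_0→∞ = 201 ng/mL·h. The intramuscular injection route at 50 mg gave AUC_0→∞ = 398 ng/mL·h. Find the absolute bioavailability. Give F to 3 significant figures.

F = 0.792

F = (AUC_ev / D_ev) / (AUC_iv / D_iv)
  = (398/50) / (201/20)
  = 7.96 / 10.05 = 0.7920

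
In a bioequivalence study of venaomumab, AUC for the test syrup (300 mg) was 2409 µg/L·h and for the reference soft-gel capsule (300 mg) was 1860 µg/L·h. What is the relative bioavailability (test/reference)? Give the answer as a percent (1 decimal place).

F_rel = (AUC_test/D_test) / (AUC_ref/D_ref)
      = (2409/300) / (1860/300)
      = 8.03 / 6.2 = 1.2952 = 129.52%

F_rel = 129.5%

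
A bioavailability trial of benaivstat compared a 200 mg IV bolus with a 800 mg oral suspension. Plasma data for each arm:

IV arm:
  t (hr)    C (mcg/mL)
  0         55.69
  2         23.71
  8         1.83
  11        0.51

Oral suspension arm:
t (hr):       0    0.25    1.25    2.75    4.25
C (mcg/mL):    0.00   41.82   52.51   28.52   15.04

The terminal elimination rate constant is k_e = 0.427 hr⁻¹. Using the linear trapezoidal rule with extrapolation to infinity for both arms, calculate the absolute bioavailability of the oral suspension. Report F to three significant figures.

Trapezoidal AUC_0→11 (IV):
  [0→2]: (55.69+23.71)/2 × 2 = 79.4
  [2→8]: (23.71+1.83)/2 × 6 = 76.62
  [8→11]: (1.83+0.51)/2 × 3 = 3.51
  Sum = 159.53 mcg/mL·hr
IV tail: 0.51/0.427 = 1.194; AUC_iv,0→∞ = 159.53 + 1.194 = 160.724 mcg/mL·hr
Trapezoidal AUC_0→4.25 (oral suspension):
  [0→0.25]: (0.00+41.82)/2 × 0.25 = 5.2275
  [0.25→1.25]: (41.82+52.51)/2 × 1 = 47.165
  [1.25→2.75]: (52.51+28.52)/2 × 1.5 = 60.7725
  [2.75→4.25]: (28.52+15.04)/2 × 1.5 = 32.67
  Sum = 145.835 mcg/mL·hr
oral suspension tail: 15.04/0.427 = 35.222; AUC_ev,0→∞ = 145.835 + 35.222 = 181.057 mcg/mL·hr
F = (AUC_ev/D_ev)/(AUC_iv/D_iv) = (181.057/800)/(160.724/200) = 0.22632125/0.80362 = 0.2816

F = 0.282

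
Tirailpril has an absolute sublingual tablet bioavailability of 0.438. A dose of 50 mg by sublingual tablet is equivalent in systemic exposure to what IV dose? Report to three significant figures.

D_iv = 21.9 mg

Systemic exposure from an extravascular dose = F × D_ev, so the equivalent IV dose is F × D_ev.
D_iv = F × D_ev = 0.438 × 50 = 21.9 mg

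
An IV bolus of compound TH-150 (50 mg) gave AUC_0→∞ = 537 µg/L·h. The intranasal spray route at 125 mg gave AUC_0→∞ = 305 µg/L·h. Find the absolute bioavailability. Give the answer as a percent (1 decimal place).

F = 22.7%

F = (AUC_ev / D_ev) / (AUC_iv / D_iv)
  = (305/125) / (537/50)
  = 2.44 / 10.74 = 0.2272
  = 22.72%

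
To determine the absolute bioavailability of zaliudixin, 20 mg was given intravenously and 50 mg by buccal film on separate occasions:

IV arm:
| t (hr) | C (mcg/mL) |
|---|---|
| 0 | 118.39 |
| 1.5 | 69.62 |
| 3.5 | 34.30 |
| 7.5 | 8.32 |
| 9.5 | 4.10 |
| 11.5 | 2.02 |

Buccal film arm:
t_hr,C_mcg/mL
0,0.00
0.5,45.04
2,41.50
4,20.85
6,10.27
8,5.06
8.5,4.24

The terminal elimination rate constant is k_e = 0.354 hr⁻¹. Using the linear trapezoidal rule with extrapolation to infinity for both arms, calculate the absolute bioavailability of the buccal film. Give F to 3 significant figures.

F = 0.225

Trapezoidal AUC_0→11.5 (IV):
  [0→1.5]: (118.39+69.62)/2 × 1.5 = 141.0075
  [1.5→3.5]: (69.62+34.30)/2 × 2 = 103.92
  [3.5→7.5]: (34.30+8.32)/2 × 4 = 85.24
  [7.5→9.5]: (8.32+4.10)/2 × 2 = 12.42
  [9.5→11.5]: (4.10+2.02)/2 × 2 = 6.12
  Sum = 348.7075 mcg/mL·hr
IV tail: 2.02/0.354 = 5.706; AUC_iv,0→∞ = 348.7075 + 5.706 = 354.4135 mcg/mL·hr
Trapezoidal AUC_0→8.5 (buccal film):
  [0→0.5]: (0.00+45.04)/2 × 0.5 = 11.26
  [0.5→2]: (45.04+41.50)/2 × 1.5 = 64.905
  [2→4]: (41.50+20.85)/2 × 2 = 62.35
  [4→6]: (20.85+10.27)/2 × 2 = 31.12
  [6→8]: (10.27+5.06)/2 × 2 = 15.33
  [8→8.5]: (5.06+4.24)/2 × 0.5 = 2.325
  Sum = 187.29 mcg/mL·hr
buccal film tail: 4.24/0.354 = 11.977; AUC_ev,0→∞ = 187.29 + 11.977 = 199.267 mcg/mL·hr
F = (AUC_ev/D_ev)/(AUC_iv/D_iv) = (199.267/50)/(354.4135/20) = 3.98534/17.720675 = 0.2249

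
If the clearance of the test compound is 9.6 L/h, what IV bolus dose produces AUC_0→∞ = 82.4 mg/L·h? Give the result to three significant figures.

Dose_iv = CL × AUC_0→∞
     = 9.6 × 82.4 = 791.04 mg

Dose = 791 mg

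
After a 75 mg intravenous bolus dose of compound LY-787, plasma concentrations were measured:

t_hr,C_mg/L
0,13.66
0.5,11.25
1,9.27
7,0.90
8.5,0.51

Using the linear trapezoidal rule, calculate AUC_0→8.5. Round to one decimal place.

Trapezoidal AUC_0→8.5:
  [0→0.5]: (13.66+11.25)/2 × 0.5 = 6.2275
  [0.5→1]: (11.25+9.27)/2 × 0.5 = 5.13
  [1→7]: (9.27+0.90)/2 × 6 = 30.51
  [7→8.5]: (0.90+0.51)/2 × 1.5 = 1.0575
  Sum = 42.925 mg/L·hr

AUC = 42.9 mg/L·hr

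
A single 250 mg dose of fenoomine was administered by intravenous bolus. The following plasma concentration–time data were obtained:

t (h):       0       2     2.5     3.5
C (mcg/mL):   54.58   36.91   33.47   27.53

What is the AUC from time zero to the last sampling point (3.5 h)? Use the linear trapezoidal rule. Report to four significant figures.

Trapezoidal AUC_0→3.5:
  [0→2]: (54.58+36.91)/2 × 2 = 91.49
  [2→2.5]: (36.91+33.47)/2 × 0.5 = 17.595
  [2.5→3.5]: (33.47+27.53)/2 × 1 = 30.5
  Sum = 139.585 mcg/mL·h

AUC = 139.6 mcg/mL·h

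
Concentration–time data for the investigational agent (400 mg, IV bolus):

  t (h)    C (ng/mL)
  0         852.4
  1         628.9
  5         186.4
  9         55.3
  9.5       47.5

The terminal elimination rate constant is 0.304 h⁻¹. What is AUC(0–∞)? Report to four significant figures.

Trapezoidal AUC_0→9.5:
  [0→1]: (852.4+628.9)/2 × 1 = 740.65
  [1→5]: (628.9+186.4)/2 × 4 = 1630.6
  [5→9]: (186.4+55.3)/2 × 4 = 483.4
  [9→9.5]: (55.3+47.5)/2 × 0.5 = 25.7
  Sum = 2880.35 ng/mL·h
Extrapolated tail: C_last / k_e = 47.5 / 0.304 = 156.250
AUC_0→∞ = 2880.35 + 156.250 = 3036.6 ng/mL·h

AUC = 3037 ng/mL·h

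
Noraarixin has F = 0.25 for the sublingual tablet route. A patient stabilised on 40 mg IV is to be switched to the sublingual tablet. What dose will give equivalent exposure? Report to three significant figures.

D_sublingual = 160 mg

For equal systemic exposure: F × D_ev = D_iv
D_ev = D_iv / F = 40 / 0.25 = 160 mg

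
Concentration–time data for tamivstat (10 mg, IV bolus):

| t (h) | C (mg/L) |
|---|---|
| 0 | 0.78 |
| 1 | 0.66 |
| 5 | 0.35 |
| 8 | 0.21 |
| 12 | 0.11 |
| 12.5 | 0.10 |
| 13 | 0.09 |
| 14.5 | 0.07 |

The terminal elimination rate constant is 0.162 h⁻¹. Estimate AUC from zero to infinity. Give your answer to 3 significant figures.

Trapezoidal AUC_0→14.5:
  [0→1]: (0.78+0.66)/2 × 1 = 0.72
  [1→5]: (0.66+0.35)/2 × 4 = 2.02
  [5→8]: (0.35+0.21)/2 × 3 = 0.84
  [8→12]: (0.21+0.11)/2 × 4 = 0.64
  [12→12.5]: (0.11+0.10)/2 × 0.5 = 0.0525
  [12.5→13]: (0.10+0.09)/2 × 0.5 = 0.0475
  [13→14.5]: (0.09+0.07)/2 × 1.5 = 0.12
  Sum = 4.44 mg/L·h
Extrapolated tail: C_last / k_e = 0.07 / 0.162 = 0.432
AUC_0→∞ = 4.44 + 0.432 = 4.872 mg/L·h

AUC = 4.87 mg/L·h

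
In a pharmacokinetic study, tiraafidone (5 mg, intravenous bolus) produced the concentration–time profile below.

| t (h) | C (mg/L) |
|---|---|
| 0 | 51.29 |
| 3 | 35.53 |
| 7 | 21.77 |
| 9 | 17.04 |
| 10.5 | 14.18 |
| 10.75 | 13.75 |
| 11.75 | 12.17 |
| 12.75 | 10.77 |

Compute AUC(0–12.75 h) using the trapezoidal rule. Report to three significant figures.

AUC = 335 mg/L·h

Trapezoidal AUC_0→12.75:
  [0→3]: (51.29+35.53)/2 × 3 = 130.23
  [3→7]: (35.53+21.77)/2 × 4 = 114.6
  [7→9]: (21.77+17.04)/2 × 2 = 38.81
  [9→10.5]: (17.04+14.18)/2 × 1.5 = 23.415
  [10.5→10.75]: (14.18+13.75)/2 × 0.25 = 3.49125
  [10.75→11.75]: (13.75+12.17)/2 × 1 = 12.96
  [11.75→12.75]: (12.17+10.77)/2 × 1 = 11.47
  Sum = 334.97625 mg/L·h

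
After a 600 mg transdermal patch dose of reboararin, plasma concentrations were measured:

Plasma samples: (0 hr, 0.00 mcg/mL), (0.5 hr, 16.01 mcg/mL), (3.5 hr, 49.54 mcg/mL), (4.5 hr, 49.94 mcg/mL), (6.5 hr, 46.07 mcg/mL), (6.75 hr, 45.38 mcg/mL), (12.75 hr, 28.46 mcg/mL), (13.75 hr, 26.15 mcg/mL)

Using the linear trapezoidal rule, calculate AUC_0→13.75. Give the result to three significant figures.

Trapezoidal AUC_0→13.75:
  [0→0.5]: (0.00+16.01)/2 × 0.5 = 4.0025
  [0.5→3.5]: (16.01+49.54)/2 × 3 = 98.325
  [3.5→4.5]: (49.54+49.94)/2 × 1 = 49.74
  [4.5→6.5]: (49.94+46.07)/2 × 2 = 96.01
  [6.5→6.75]: (46.07+45.38)/2 × 0.25 = 11.43125
  [6.75→12.75]: (45.38+28.46)/2 × 6 = 221.52
  [12.75→13.75]: (28.46+26.15)/2 × 1 = 27.305
  Sum = 508.33375 mcg/mL·hr

AUC = 508 mcg/mL·hr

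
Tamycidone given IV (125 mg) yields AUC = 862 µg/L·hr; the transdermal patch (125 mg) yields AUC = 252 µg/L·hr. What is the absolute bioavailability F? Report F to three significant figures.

F = (AUC_ev / D_ev) / (AUC_iv / D_iv)
  = (252/125) / (862/125)
  = 2.016 / 6.896 = 0.2923

F = 0.292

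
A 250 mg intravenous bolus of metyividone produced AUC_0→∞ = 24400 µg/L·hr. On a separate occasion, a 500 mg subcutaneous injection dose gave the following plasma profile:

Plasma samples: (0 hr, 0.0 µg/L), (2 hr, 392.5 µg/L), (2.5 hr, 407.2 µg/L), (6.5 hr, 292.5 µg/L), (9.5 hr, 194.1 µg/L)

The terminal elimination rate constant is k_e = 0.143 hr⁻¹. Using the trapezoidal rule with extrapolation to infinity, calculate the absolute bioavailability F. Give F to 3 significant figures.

F = 0.0836

Trapezoidal AUC_0→9.5 (subcutaneous injection):
  [0→2]: (0.0+392.5)/2 × 2 = 392.5
  [2→2.5]: (392.5+407.2)/2 × 0.5 = 199.925
  [2.5→6.5]: (407.2+292.5)/2 × 4 = 1399.4
  [6.5→9.5]: (292.5+194.1)/2 × 3 = 729.9
  Sum = 2721.725 µg/L·hr
Tail: C_last/k_e = 194.1/0.143 = 1357.343
AUC_0→∞ (subcutaneous injection) = 2721.725 + 1357.343 = 4079.068 µg/L·hr
F = (AUC_ev/D_ev)/(AUC_iv/D_iv) = (4079.068/500)/(24400/250) = 8.158136/97.6 = 0.0836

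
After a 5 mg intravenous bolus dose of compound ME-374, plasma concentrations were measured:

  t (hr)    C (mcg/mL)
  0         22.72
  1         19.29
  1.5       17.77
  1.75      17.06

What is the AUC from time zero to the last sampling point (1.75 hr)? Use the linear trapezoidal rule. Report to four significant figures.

Trapezoidal AUC_0→1.75:
  [0→1]: (22.72+19.29)/2 × 1 = 21.005
  [1→1.5]: (19.29+17.77)/2 × 0.5 = 9.265
  [1.5→1.75]: (17.77+17.06)/2 × 0.25 = 4.35375
  Sum = 34.62375 mcg/mL·hr

AUC = 34.62 mcg/mL·hr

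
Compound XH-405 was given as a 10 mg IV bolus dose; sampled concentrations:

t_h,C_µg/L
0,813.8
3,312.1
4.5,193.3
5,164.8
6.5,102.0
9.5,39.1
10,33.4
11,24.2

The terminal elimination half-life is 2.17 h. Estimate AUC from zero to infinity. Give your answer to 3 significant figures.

Trapezoidal AUC_0→11:
  [0→3]: (813.8+312.1)/2 × 3 = 1688.85
  [3→4.5]: (312.1+193.3)/2 × 1.5 = 379.05
  [4.5→5]: (193.3+164.8)/2 × 0.5 = 89.525
  [5→6.5]: (164.8+102.0)/2 × 1.5 = 200.1
  [6.5→9.5]: (102.0+39.1)/2 × 3 = 211.65
  [9.5→10]: (39.1+33.4)/2 × 0.5 = 18.125
  [10→11]: (33.4+24.2)/2 × 1 = 28.8
  Sum = 2616.1 µg/L·h
k_e = ln2 / t½ = 0.693147 / 2.17 = 0.3194 h^-1
Extrapolated tail: C_last / k_e = 24.2 / 0.3194 = 75.767
AUC_0→∞ = 2616.1 + 75.767 = 2691.867 µg/L·h

AUC = 2690 µg/L·h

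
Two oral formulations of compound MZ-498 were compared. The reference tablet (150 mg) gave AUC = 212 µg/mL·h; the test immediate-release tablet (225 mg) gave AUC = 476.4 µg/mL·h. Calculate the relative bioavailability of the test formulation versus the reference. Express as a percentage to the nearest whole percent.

F_rel = 150%

F_rel = (AUC_test/D_test) / (AUC_ref/D_ref)
      = (476.4/225) / (212/150)
      = 2.11733 / 1.41333 = 1.4981 = 149.81%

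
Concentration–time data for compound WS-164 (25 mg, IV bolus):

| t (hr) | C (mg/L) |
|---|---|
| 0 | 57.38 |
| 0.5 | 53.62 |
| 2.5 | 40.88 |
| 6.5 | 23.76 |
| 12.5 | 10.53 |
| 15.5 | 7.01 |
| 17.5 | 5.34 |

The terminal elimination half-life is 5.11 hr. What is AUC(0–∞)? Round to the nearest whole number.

AUC = 432 mg/L·hr

Trapezoidal AUC_0→17.5:
  [0→0.5]: (57.38+53.62)/2 × 0.5 = 27.75
  [0.5→2.5]: (53.62+40.88)/2 × 2 = 94.5
  [2.5→6.5]: (40.88+23.76)/2 × 4 = 129.28
  [6.5→12.5]: (23.76+10.53)/2 × 6 = 102.87
  [12.5→15.5]: (10.53+7.01)/2 × 3 = 26.31
  [15.5→17.5]: (7.01+5.34)/2 × 2 = 12.35
  Sum = 393.06 mg/L·hr
k_e = ln2 / t½ = 0.693147 / 5.11 = 0.1356 hr^-1
Extrapolated tail: C_last / k_e = 5.34 / 0.1356 = 39.381
AUC_0→∞ = 393.06 + 39.381 = 432.441 mg/L·hr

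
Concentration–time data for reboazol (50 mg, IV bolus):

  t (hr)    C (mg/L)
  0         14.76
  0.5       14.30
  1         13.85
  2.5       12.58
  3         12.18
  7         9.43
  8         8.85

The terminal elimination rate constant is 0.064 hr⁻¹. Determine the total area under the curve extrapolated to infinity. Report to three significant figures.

AUC = 231 mg/L·hr

Trapezoidal AUC_0→8:
  [0→0.5]: (14.76+14.30)/2 × 0.5 = 7.265
  [0.5→1]: (14.30+13.85)/2 × 0.5 = 7.0375
  [1→2.5]: (13.85+12.58)/2 × 1.5 = 19.8225
  [2.5→3]: (12.58+12.18)/2 × 0.5 = 6.19
  [3→7]: (12.18+9.43)/2 × 4 = 43.22
  [7→8]: (9.43+8.85)/2 × 1 = 9.14
  Sum = 92.675 mg/L·hr
Extrapolated tail: C_last / k_e = 8.85 / 0.064 = 138.281
AUC_0→∞ = 92.675 + 138.281 = 230.956 mg/L·hr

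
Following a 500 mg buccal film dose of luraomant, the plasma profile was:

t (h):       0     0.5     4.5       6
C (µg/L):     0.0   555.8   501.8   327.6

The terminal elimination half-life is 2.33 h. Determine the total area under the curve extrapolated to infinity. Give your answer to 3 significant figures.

AUC = 3980 µg/L·h

Trapezoidal AUC_0→6:
  [0→0.5]: (0.0+555.8)/2 × 0.5 = 138.95
  [0.5→4.5]: (555.8+501.8)/2 × 4 = 2115.2
  [4.5→6]: (501.8+327.6)/2 × 1.5 = 622.05
  Sum = 2876.2 µg/L·h
k_e = ln2 / t½ = 0.693147 / 2.33 = 0.2975 h^-1
Extrapolated tail: C_last / k_e = 327.6 / 0.2975 = 1101.176
AUC_0→∞ = 2876.2 + 1101.176 = 3977.376 µg/L·h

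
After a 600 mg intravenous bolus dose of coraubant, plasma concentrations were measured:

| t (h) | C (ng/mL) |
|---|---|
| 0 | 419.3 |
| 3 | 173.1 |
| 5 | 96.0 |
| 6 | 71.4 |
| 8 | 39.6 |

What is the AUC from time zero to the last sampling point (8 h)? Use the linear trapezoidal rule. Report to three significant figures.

Trapezoidal AUC_0→8:
  [0→3]: (419.3+173.1)/2 × 3 = 888.6
  [3→5]: (173.1+96.0)/2 × 2 = 269.1
  [5→6]: (96.0+71.4)/2 × 1 = 83.7
  [6→8]: (71.4+39.6)/2 × 2 = 111.0
  Sum = 1352.4 ng/mL·h

AUC = 1350 ng/mL·h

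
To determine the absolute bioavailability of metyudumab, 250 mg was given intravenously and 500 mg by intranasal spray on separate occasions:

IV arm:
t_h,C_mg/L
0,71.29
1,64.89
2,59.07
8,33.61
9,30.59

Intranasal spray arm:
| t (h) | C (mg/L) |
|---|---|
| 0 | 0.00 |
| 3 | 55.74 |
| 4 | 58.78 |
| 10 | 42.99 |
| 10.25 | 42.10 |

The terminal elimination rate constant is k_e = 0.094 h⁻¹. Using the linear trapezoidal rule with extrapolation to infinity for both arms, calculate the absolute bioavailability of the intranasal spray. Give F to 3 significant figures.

Trapezoidal AUC_0→9 (IV):
  [0→1]: (71.29+64.89)/2 × 1 = 68.09
  [1→2]: (64.89+59.07)/2 × 1 = 61.98
  [2→8]: (59.07+33.61)/2 × 6 = 278.04
  [8→9]: (33.61+30.59)/2 × 1 = 32.1
  Sum = 440.21 mg/L·h
IV tail: 30.59/0.094 = 325.426; AUC_iv,0→∞ = 440.21 + 325.426 = 765.636 mg/L·h
Trapezoidal AUC_0→10.25 (intranasal spray):
  [0→3]: (0.00+55.74)/2 × 3 = 83.61
  [3→4]: (55.74+58.78)/2 × 1 = 57.26
  [4→10]: (58.78+42.99)/2 × 6 = 305.31
  [10→10.25]: (42.99+42.10)/2 × 0.25 = 10.63625
  Sum = 456.81625 mg/L·h
intranasal spray tail: 42.10/0.094 = 447.872; AUC_ev,0→∞ = 456.81625 + 447.872 = 904.68825 mg/L·h
F = (AUC_ev/D_ev)/(AUC_iv/D_iv) = (904.68825/500)/(765.636/250) = 1.8093765/3.062544 = 0.5908

F = 0.591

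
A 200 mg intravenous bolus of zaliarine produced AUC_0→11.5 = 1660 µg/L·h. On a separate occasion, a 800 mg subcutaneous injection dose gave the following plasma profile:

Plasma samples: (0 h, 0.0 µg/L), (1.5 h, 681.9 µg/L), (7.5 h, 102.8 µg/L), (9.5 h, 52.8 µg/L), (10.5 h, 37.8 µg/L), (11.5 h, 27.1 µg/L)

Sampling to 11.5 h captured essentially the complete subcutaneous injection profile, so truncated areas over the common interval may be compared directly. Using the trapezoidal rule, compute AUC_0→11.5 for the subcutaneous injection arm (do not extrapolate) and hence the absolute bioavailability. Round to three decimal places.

Trapezoidal AUC_0→11.5 (subcutaneous injection):
  [0→1.5]: (0.0+681.9)/2 × 1.5 = 511.425
  [1.5→7.5]: (681.9+102.8)/2 × 6 = 2354.1
  [7.5→9.5]: (102.8+52.8)/2 × 2 = 155.6
  [9.5→10.5]: (52.8+37.8)/2 × 1 = 45.3
  [10.5→11.5]: (37.8+27.1)/2 × 1 = 32.45
  Sum = 3098.875 µg/L·h
F = (AUC_ev/D_ev)/(AUC_iv/D_iv) = (3098.875/800)/(1660/200) = 3.87359/8.3 = 0.4667

F = 0.467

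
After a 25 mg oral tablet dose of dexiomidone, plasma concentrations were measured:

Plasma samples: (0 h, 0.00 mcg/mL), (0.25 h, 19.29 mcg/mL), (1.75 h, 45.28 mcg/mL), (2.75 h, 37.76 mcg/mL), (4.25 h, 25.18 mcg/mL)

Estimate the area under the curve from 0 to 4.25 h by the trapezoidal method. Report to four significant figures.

Trapezoidal AUC_0→4.25:
  [0→0.25]: (0.00+19.29)/2 × 0.25 = 2.41125
  [0.25→1.75]: (19.29+45.28)/2 × 1.5 = 48.4275
  [1.75→2.75]: (45.28+37.76)/2 × 1 = 41.52
  [2.75→4.25]: (37.76+25.18)/2 × 1.5 = 47.205
  Sum = 139.56375 mcg/mL·h

AUC = 139.6 mcg/mL·h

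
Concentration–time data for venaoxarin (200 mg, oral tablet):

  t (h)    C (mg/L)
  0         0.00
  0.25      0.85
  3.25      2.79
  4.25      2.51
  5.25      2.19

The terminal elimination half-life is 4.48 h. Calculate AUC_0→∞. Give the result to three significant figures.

Trapezoidal AUC_0→5.25:
  [0→0.25]: (0.00+0.85)/2 × 0.25 = 0.10625
  [0.25→3.25]: (0.85+2.79)/2 × 3 = 5.46
  [3.25→4.25]: (2.79+2.51)/2 × 1 = 2.65
  [4.25→5.25]: (2.51+2.19)/2 × 1 = 2.35
  Sum = 10.56625 mg/L·h
k_e = ln2 / t½ = 0.693147 / 4.48 = 0.1547 h^-1
Extrapolated tail: C_last / k_e = 2.19 / 0.1547 = 14.156
AUC_0→∞ = 10.56625 + 14.156 = 24.72225 mg/L·h

AUC = 24.7 mg/L·h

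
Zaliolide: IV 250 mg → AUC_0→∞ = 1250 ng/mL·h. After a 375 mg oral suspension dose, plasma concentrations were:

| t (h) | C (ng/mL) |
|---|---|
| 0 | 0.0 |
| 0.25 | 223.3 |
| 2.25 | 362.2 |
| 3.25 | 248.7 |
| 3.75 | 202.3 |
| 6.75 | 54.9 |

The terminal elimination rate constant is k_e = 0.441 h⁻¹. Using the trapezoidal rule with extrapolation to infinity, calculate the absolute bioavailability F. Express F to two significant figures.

F = 0.82

Trapezoidal AUC_0→6.75 (oral suspension):
  [0→0.25]: (0.0+223.3)/2 × 0.25 = 27.9125
  [0.25→2.25]: (223.3+362.2)/2 × 2 = 585.5
  [2.25→3.25]: (362.2+248.7)/2 × 1 = 305.45
  [3.25→3.75]: (248.7+202.3)/2 × 0.5 = 112.75
  [3.75→6.75]: (202.3+54.9)/2 × 3 = 385.8
  Sum = 1417.4125 ng/mL·h
Tail: C_last/k_e = 54.9/0.441 = 124.490
AUC_0→∞ (oral suspension) = 1417.4125 + 124.490 = 1541.9025 ng/mL·h
F = (AUC_ev/D_ev)/(AUC_iv/D_iv) = (1541.9025/375)/(1250/250) = 4.11174/5 = 0.8223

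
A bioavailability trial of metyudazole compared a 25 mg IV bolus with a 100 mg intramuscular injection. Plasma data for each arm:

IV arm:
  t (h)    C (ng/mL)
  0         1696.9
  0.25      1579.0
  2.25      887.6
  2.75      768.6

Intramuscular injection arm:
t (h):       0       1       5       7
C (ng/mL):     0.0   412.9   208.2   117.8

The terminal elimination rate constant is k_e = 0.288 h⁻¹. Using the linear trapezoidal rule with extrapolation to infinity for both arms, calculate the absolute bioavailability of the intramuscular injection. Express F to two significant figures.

F = 0.092

Trapezoidal AUC_0→2.75 (IV):
  [0→0.25]: (1696.9+1579.0)/2 × 0.25 = 409.4875
  [0.25→2.25]: (1579.0+887.6)/2 × 2 = 2466.6
  [2.25→2.75]: (887.6+768.6)/2 × 0.5 = 414.05
  Sum = 3290.1375 ng/mL·h
IV tail: 768.6/0.288 = 2668.750; AUC_iv,0→∞ = 3290.1375 + 2668.750 = 5958.8875 ng/mL·h
Trapezoidal AUC_0→7 (intramuscular injection):
  [0→1]: (0.0+412.9)/2 × 1 = 206.45
  [1→5]: (412.9+208.2)/2 × 4 = 1242.2
  [5→7]: (208.2+117.8)/2 × 2 = 326.0
  Sum = 1774.65 ng/mL·h
intramuscular injection tail: 117.8/0.288 = 409.028; AUC_ev,0→∞ = 1774.65 + 409.028 = 2183.678 ng/mL·h
F = (AUC_ev/D_ev)/(AUC_iv/D_iv) = (2183.678/100)/(5958.8875/25) = 21.83678/238.3555 = 0.0916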